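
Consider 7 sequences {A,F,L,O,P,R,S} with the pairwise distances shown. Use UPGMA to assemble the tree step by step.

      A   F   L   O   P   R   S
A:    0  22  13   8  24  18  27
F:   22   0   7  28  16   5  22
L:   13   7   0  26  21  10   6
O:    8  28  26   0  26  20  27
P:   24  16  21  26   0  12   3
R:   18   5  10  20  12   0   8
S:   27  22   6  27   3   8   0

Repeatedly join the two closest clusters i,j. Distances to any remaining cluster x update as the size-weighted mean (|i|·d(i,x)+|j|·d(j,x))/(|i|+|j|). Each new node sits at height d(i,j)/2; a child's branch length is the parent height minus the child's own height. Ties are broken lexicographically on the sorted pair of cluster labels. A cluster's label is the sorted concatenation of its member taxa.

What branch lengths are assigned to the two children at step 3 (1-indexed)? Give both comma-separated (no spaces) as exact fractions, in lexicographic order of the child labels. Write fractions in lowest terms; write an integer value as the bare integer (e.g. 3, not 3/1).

4,4

iteration 1: select P,S (d=3); attach at lengths (3/2, 3/2); label the merged cluster PS
  updated: d(A,PS)=51/2, d(F,PS)=19, d(L,PS)=27/2, d(O,PS)=53/2, d(PS,R)=10
iteration 2: select F,R (d=5); attach at lengths (5/2, 5/2); label the merged cluster FR
  updated: d(A,FR)=20, d(FR,L)=17/2, d(FR,O)=24, d(FR,PS)=29/2
iteration 3: select A,O (d=8); attach at lengths (4, 4); label the merged cluster AO
  updated: d(AO,FR)=22, d(AO,L)=39/2, d(AO,PS)=26
iteration 4: select FR,L (d=17/2); attach at lengths (7/4, 17/4); label the merged cluster FLR
  updated: d(AO,FLR)=127/6, d(FLR,PS)=85/6
iteration 5: select FLR,PS (d=85/6); attach at lengths (17/6, 67/12); label the merged cluster FLPRS
  updated: d(AO,FLPRS)=231/10
iteration 6: select AO,FLPRS (d=231/10); attach at lengths (151/20, 67/15); label the merged cluster AFLOPRS
final tree: ((A:4,O:4):151/20,(((F:5/2,R:5/2):7/4,L:17/4):17/6,(P:3/2,S:3/2):67/12):67/15)
total length: 1273/30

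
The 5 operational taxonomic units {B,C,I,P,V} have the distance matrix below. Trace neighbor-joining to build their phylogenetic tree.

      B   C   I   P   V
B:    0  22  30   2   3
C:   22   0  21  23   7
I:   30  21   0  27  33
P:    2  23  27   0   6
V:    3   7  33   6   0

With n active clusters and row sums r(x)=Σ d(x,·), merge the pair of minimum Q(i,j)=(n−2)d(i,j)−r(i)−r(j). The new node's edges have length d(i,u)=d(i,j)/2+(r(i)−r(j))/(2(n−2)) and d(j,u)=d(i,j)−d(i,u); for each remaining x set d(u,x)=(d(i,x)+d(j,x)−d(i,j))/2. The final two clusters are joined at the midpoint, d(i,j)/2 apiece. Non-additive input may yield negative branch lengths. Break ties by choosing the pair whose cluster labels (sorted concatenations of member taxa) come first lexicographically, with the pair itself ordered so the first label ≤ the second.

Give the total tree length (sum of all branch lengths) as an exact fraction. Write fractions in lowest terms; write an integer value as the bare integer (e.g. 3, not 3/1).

iteration 1: select C,I (d=21, Q=-121); attach at lengths (25/6, 101/6); label the merged cluster CI
  updated: d(B,CI)=31/2, d(CI,P)=29/2, d(CI,V)=19/2
iteration 2: select B,P (d=2, Q=-39); attach at lengths (1/2, 3/2); label the merged cluster BP
  updated: d(BP,CI)=14, d(BP,V)=7/2
iteration 3: select BP,CI (d=14, Q=-27); attach at lengths (4, 10); label the merged cluster BCIP
  updated: d(BCIP,V)=-1/2
iteration 4: select BCIP,V (d=-1/2); attach at lengths (-1/4, -1/4); label the merged cluster BCIPV
final tree: (((B:1/2,P:3/2):4,(C:25/6,I:101/6):10):-1/4,V:-1/4)
total length: 73/2

73/2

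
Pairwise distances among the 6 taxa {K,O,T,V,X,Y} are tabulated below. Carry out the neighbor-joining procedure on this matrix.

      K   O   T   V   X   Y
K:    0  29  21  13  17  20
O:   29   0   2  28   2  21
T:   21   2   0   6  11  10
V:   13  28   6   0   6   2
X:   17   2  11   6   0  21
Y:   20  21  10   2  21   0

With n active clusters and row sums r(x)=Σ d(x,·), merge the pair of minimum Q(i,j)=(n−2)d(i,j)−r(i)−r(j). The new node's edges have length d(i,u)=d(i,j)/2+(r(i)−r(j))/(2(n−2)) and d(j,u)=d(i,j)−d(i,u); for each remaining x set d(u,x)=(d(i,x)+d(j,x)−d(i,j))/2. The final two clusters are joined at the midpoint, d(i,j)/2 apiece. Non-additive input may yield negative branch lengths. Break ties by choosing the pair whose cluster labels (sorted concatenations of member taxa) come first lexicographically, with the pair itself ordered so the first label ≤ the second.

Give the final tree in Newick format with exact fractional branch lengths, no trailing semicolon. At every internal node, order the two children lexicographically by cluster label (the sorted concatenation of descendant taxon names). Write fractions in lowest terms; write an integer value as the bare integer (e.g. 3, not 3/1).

(((K:25/2,((O:33/8,X:-17/8):25/4,T:-3/4):25/4):3,V:-7/4):15/8,Y:15/8)

1. join O+X (d=2, Q=-131) ⇒ OX; edges |O|=33/8, |X|=-17/8
  updated: d(K,OX)=22, d(OX,T)=11/2, d(OX,V)=16, d(OX,Y)=20
2. join OX+T (d=11/2, Q=-179/2) ⇒ OTX; edges |OX|=25/4, |T|=-3/4
  updated: d(K,OTX)=75/4, d(OTX,V)=33/4, d(OTX,Y)=49/4
3. join K+OTX (d=75/4, Q=-107/2) ⇒ KOTX; edges |K|=25/2, |OTX|=25/4
  updated: d(KOTX,V)=5/4, d(KOTX,Y)=27/4
4. join KOTX+V (d=5/4, Q=-10) ⇒ KOTVX; edges |KOTX|=3, |V|=-7/4
  updated: d(KOTVX,Y)=15/4
5. join KOTVX+Y (d=15/4) ⇒ KOTVXY; edges |KOTVX|=15/8, |Y|=15/8
final tree: (((K:25/2,((O:33/8,X:-17/8):25/4,T:-3/4):25/4):3,V:-7/4):15/8,Y:15/8)
total length: 125/4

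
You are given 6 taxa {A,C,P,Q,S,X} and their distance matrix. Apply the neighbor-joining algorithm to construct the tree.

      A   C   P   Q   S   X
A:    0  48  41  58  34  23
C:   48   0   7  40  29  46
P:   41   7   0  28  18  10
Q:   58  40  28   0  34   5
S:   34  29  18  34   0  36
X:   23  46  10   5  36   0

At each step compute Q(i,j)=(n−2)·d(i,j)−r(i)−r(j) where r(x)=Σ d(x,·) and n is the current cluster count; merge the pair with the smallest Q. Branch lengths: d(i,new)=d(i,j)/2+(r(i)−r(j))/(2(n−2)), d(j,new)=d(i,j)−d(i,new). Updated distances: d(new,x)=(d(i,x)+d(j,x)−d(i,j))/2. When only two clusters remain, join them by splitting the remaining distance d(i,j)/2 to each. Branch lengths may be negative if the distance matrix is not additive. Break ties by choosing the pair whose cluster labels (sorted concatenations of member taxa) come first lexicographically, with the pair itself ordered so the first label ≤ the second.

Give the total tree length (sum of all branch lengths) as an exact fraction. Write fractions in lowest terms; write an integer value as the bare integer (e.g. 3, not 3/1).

593/8

iteration 1: select Q,X (d=5, Q=-265); attach at lengths (65/8, -25/8); label the merged cluster QX
  updated: d(A,QX)=38, d(C,QX)=81/2, d(P,QX)=33/2, d(QX,S)=65/2
iteration 2: select C,P (d=7, Q=-186); attach at lengths (21/2, -7/2); label the merged cluster CP
  updated: d(A,CP)=41, d(CP,QX)=25, d(CP,S)=20
iteration 3: select A,QX (d=38, Q=-265/2); attach at lengths (187/8, 117/8); label the merged cluster AQX
  updated: d(AQX,CP)=14, d(AQX,S)=57/4
iteration 4: select AQX,CP (d=14, Q=-193/4); attach at lengths (33/8, 79/8); label the merged cluster ACPQX
  updated: d(ACPQX,S)=81/8
iteration 5: select ACPQX,S (d=81/8); attach at lengths (81/16, 81/16); label the merged cluster ACPQSX
final tree: (((A:187/8,(Q:65/8,X:-25/8):117/8):33/8,(C:21/2,P:-7/2):79/8):81/16,S:81/16)
total length: 593/8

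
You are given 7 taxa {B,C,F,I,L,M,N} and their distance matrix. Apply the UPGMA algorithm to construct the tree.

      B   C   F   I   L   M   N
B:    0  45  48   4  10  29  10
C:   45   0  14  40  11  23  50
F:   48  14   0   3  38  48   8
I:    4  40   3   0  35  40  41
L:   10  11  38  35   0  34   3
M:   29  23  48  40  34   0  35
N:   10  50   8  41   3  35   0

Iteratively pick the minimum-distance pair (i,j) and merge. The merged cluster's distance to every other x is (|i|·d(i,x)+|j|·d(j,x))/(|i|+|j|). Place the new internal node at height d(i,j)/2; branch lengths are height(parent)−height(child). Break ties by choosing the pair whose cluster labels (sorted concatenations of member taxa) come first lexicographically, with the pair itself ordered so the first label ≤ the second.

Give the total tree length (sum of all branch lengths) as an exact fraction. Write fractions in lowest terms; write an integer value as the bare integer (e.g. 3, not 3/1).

step 1: merge (F,I) at d=3; branch lengths F→3/2, I→3/2; new cluster FI
  updated: d(B,FI)=26, d(C,FI)=27, d(FI,L)=73/2, d(FI,M)=44, d(FI,N)=49/2
step 2: merge (L,N) at d=3; branch lengths L→3/2, N→3/2; new cluster LN
  updated: d(B,LN)=10, d(C,LN)=61/2, d(FI,LN)=61/2, d(LN,M)=69/2
step 3: merge (B,LN) at d=10; branch lengths B→5, LN→7/2; new cluster BLN
  updated: d(BLN,C)=106/3, d(BLN,FI)=29, d(BLN,M)=98/3
step 4: merge (C,M) at d=23; branch lengths C→23/2, M→23/2; new cluster CM
  updated: d(BLN,CM)=34, d(CM,FI)=71/2
step 5: merge (BLN,FI) at d=29; branch lengths BLN→19/2, FI→13; new cluster BFILN
  updated: d(BFILN,CM)=173/5
step 6: merge (BFILN,CM) at d=173/5; branch lengths BFILN→14/5, CM→29/5; new cluster BCFILMN
final tree: (((B:5,(L:3/2,N:3/2):7/2):19/2,(F:3/2,I:3/2):13):14/5,(C:23/2,M:23/2):29/5)
total length: 343/5

343/5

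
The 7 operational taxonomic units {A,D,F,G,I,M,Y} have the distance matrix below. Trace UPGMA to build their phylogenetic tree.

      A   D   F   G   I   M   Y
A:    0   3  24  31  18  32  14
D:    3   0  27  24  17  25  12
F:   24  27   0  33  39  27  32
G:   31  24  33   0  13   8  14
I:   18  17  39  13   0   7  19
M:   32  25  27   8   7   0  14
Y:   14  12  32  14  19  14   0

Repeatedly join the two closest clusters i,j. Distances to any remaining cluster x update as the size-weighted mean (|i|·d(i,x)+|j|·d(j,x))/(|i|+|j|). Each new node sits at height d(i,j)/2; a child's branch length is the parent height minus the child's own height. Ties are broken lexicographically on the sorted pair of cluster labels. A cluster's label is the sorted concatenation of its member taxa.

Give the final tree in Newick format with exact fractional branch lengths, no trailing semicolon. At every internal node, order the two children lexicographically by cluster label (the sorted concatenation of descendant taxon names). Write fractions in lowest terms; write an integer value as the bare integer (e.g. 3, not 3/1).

1. join A+D (d=3) ⇒ AD; edges |A|=3/2, |D|=3/2
  updated: d(AD,F)=51/2, d(AD,G)=55/2, d(AD,I)=35/2, d(AD,M)=57/2, d(AD,Y)=13
2. join I+M (d=7) ⇒ IM; edges |I|=7/2, |M|=7/2
  updated: d(AD,IM)=23, d(F,IM)=33, d(G,IM)=21/2, d(IM,Y)=33/2
3. join G+IM (d=21/2) ⇒ GIM; edges |G|=21/4, |IM|=7/4
  updated: d(AD,GIM)=49/2, d(F,GIM)=33, d(GIM,Y)=47/3
4. join AD+Y (d=13) ⇒ ADY; edges |AD|=5, |Y|=13/2
  updated: d(ADY,F)=83/3, d(ADY,GIM)=194/9
5. join ADY+GIM (d=194/9) ⇒ ADGIMY; edges |ADY|=77/18, |GIM|=199/36
  updated: d(ADGIMY,F)=91/3
6. join ADGIMY+F (d=91/3) ⇒ ADFGIMY; edges |ADGIMY|=79/18, |F|=91/6
final tree: ((((A:3/2,D:3/2):5,Y:13/2):77/18,(G:21/4,(I:7/2,M:7/2):7/4):199/36):79/18,F:91/6)
total length: 2083/36

((((A:3/2,D:3/2):5,Y:13/2):77/18,(G:21/4,(I:7/2,M:7/2):7/4):199/36):79/18,F:91/6)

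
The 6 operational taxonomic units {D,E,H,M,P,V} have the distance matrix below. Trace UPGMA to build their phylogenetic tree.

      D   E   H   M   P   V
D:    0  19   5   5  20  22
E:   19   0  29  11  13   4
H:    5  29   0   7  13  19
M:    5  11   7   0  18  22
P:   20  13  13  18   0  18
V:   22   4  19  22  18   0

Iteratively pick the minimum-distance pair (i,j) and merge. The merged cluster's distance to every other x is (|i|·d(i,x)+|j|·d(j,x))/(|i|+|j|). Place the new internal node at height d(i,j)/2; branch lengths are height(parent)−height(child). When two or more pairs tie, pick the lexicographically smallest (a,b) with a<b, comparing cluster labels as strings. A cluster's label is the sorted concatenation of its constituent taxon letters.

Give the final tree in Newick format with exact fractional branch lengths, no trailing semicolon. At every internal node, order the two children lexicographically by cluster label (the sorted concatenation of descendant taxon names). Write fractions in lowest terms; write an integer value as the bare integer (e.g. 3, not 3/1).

1. join E+V (d=4) ⇒ EV; edges |E|=2, |V|=2
  updated: d(D,EV)=41/2, d(EV,H)=24, d(EV,M)=33/2, d(EV,P)=31/2
2. join D+H (d=5) ⇒ DH; edges |D|=5/2, |H|=5/2
  updated: d(DH,EV)=89/4, d(DH,M)=6, d(DH,P)=33/2
3. join DH+M (d=6) ⇒ DHM; edges |DH|=1/2, |M|=3
  updated: d(DHM,EV)=61/3, d(DHM,P)=17
4. join EV+P (d=31/2) ⇒ EPV; edges |EV|=23/4, |P|=31/4
  updated: d(DHM,EPV)=173/9
5. join DHM+EPV (d=173/9) ⇒ DEHMPV; edges |DHM|=119/18, |EPV|=67/36
final tree: (((D:5/2,H:5/2):1/2,M:3):119/18,((E:2,V:2):23/4,P:31/4):67/36)
total length: 1241/36

(((D:5/2,H:5/2):1/2,M:3):119/18,((E:2,V:2):23/4,P:31/4):67/36)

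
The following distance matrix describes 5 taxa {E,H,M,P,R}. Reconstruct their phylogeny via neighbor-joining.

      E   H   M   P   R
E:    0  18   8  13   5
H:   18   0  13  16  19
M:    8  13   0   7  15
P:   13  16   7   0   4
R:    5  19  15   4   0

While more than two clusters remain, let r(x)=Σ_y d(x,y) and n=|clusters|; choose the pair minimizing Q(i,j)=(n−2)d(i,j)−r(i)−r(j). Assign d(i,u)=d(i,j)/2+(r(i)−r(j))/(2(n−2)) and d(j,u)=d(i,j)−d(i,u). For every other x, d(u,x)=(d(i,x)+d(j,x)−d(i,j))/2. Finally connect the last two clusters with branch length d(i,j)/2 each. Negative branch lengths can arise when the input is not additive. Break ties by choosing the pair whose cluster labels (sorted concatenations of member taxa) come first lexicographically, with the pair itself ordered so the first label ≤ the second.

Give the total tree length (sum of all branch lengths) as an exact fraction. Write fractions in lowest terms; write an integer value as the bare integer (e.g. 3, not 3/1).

53/2

1. join E+R (d=5, Q=-72) ⇒ ER; edges |E|=8/3, |R|=7/3
  updated: d(ER,H)=16, d(ER,M)=9, d(ER,P)=6
2. join ER+P (d=6, Q=-48) ⇒ EPR; edges |ER|=7/2, |P|=5/2
  updated: d(EPR,H)=13, d(EPR,M)=5
3. join EPR+H (d=13, Q=-31) ⇒ EHPR; edges |EPR|=5/2, |H|=21/2
  updated: d(EHPR,M)=5/2
4. join EHPR+M (d=5/2) ⇒ EHMPR; edges |EHPR|=5/4, |M|=5/4
final tree: ((((E:8/3,R:7/3):7/2,P:5/2):5/2,H:21/2):5/4,M:5/4)
total length: 53/2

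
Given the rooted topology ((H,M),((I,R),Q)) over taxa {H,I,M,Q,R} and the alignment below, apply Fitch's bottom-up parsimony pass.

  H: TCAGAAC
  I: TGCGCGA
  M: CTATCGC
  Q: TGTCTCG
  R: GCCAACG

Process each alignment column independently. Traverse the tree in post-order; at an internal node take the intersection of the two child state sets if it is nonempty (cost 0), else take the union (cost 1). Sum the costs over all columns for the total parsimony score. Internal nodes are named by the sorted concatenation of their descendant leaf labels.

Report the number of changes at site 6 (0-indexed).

site 0, node HM: H={T} ∪ M={C} → {C,T} (+1)
site 0, node IR: I={T} ∪ R={G} → {G,T} (+1)
site 0, node IQR: IR={G,T} ∩ Q={T} → {T} (+0)
site 0, node HIMQR: HM={C,T} ∩ IQR={T} → {T} (+0)
site 1, node HM: H={C} ∪ M={T} → {C,T} (+1)
site 1, node IR: I={G} ∪ R={C} → {C,G} (+1)
site 1, node IQR: IR={C,G} ∩ Q={G} → {G} (+0)
site 1, node HIMQR: HM={C,T} ∪ IQR={G} → {C,G,T} (+1)
site 2, node HM: H={A} ∩ M={A} → {A} (+0)
site 2, node IR: I={C} ∩ R={C} → {C} (+0)
site 2, node IQR: IR={C} ∪ Q={T} → {C,T} (+1)
site 2, node HIMQR: HM={A} ∪ IQR={C,T} → {A,C,T} (+1)
site 3, node HM: H={G} ∪ M={T} → {G,T} (+1)
site 3, node IR: I={G} ∪ R={A} → {A,G} (+1)
site 3, node IQR: IR={A,G} ∪ Q={C} → {A,C,G} (+1)
site 3, node HIMQR: HM={G,T} ∩ IQR={A,C,G} → {G} (+0)
site 4, node HM: H={A} ∪ M={C} → {A,C} (+1)
site 4, node IR: I={C} ∪ R={A} → {A,C} (+1)
site 4, node IQR: IR={A,C} ∪ Q={T} → {A,C,T} (+1)
site 4, node HIMQR: HM={A,C} ∩ IQR={A,C,T} → {A,C} (+0)
site 5, node HM: H={A} ∪ M={G} → {A,G} (+1)
site 5, node IR: I={G} ∪ R={C} → {C,G} (+1)
site 5, node IQR: IR={C,G} ∩ Q={C} → {C} (+0)
site 5, node HIMQR: HM={A,G} ∪ IQR={C} → {A,C,G} (+1)
site 6, node HM: H={C} ∩ M={C} → {C} (+0)
site 6, node IR: I={A} ∪ R={G} → {A,G} (+1)
site 6, node IQR: IR={A,G} ∩ Q={G} → {G} (+0)
site 6, node HIMQR: HM={C} ∪ IQR={G} → {C,G} (+1)
per-site changes: [2, 3, 2, 3, 3, 3, 2]; total = 18

2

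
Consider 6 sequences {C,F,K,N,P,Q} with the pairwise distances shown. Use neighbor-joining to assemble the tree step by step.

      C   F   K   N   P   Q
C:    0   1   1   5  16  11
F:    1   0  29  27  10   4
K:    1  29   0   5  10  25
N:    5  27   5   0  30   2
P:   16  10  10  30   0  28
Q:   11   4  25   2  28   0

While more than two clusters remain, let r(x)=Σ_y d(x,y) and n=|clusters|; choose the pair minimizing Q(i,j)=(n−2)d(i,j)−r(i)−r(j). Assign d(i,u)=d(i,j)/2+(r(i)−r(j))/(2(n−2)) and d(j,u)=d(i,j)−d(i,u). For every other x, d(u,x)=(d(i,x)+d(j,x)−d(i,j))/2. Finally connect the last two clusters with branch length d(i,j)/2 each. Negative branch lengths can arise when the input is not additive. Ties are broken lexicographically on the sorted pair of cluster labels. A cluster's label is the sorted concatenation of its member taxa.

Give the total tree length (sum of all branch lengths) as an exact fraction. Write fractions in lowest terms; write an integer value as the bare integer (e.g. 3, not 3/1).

243/8

iteration 1: select N,Q (d=2, Q=-131); attach at lengths (7/8, 9/8); label the merged cluster NQ
  updated: d(C,NQ)=7, d(F,NQ)=29/2, d(K,NQ)=14, d(NQ,P)=28
iteration 2: select F,P (d=10, Q=-177/2); attach at lengths (41/12, 79/12); label the merged cluster FP
  updated: d(C,FP)=7/2, d(FP,K)=29/2, d(FP,NQ)=65/4
iteration 3: select C,K (d=1, Q=-39); attach at lengths (-4, 5); label the merged cluster CK
  updated: d(CK,FP)=17/2, d(CK,NQ)=10
iteration 4: select CK,FP (d=17/2, Q=-139/4); attach at lengths (9/8, 59/8); label the merged cluster CFKP
  updated: d(CFKP,NQ)=71/8
iteration 5: select CFKP,NQ (d=71/8); attach at lengths (71/16, 71/16); label the merged cluster CFKNPQ
final tree: (((C:-4,K:5):9/8,(F:41/12,P:79/12):59/8):71/16,(N:7/8,Q:9/8):71/16)
total length: 243/8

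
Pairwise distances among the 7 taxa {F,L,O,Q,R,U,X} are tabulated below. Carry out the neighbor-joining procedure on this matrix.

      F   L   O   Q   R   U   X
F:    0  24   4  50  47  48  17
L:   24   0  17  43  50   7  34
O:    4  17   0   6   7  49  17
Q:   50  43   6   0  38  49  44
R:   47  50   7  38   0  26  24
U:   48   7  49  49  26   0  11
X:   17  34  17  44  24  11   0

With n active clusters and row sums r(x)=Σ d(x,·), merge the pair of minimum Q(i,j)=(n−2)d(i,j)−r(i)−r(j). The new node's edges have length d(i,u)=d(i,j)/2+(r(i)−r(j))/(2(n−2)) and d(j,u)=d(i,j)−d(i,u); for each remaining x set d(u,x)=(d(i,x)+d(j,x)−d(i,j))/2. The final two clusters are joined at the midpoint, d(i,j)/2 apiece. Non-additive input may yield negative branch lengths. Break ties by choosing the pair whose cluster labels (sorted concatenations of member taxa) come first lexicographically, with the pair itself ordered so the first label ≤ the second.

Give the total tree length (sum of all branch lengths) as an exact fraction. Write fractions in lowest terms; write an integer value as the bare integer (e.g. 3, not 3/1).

1. join L+U (d=7, Q=-330) ⇒ LU; edges |L|=2, |U|=5
  updated: d(F,LU)=65/2, d(LU,O)=59/2, d(LU,Q)=85/2, d(LU,R)=69/2, d(LU,X)=19
2. join O+Q (d=6, Q=-220) ⇒ OQ; edges |O|=-93/8, |Q|=141/8
  updated: d(F,OQ)=24, d(LU,OQ)=33, d(OQ,R)=39/2, d(OQ,X)=55/2
3. join OQ+R (d=39/2, Q=-341/2) ⇒ OQR; edges |OQ|=25/4, |R|=53/4
  updated: d(F,OQR)=103/4, d(LU,OQR)=24, d(OQR,X)=16
4. join F+X (d=17, Q=-373/4) ⇒ FX; edges |F|=229/16, |X|=43/16
  updated: d(FX,LU)=69/4, d(FX,OQR)=99/8
5. join FX+LU (d=69/4, Q=-429/8) ⇒ FLUX; edges |FX|=45/16, |LU|=231/16
  updated: d(FLUX,OQR)=153/16
6. join FLUX+OQR (d=153/16) ⇒ FLOQRUX; edges |FLUX|=153/32, |OQR|=153/32
final tree: (((F:229/16,X:43/16):45/16,(L:2,U:5):231/16):153/32,((O:-93/8,Q:141/8):25/4,R:53/4):153/32)
total length: 1221/16

1221/16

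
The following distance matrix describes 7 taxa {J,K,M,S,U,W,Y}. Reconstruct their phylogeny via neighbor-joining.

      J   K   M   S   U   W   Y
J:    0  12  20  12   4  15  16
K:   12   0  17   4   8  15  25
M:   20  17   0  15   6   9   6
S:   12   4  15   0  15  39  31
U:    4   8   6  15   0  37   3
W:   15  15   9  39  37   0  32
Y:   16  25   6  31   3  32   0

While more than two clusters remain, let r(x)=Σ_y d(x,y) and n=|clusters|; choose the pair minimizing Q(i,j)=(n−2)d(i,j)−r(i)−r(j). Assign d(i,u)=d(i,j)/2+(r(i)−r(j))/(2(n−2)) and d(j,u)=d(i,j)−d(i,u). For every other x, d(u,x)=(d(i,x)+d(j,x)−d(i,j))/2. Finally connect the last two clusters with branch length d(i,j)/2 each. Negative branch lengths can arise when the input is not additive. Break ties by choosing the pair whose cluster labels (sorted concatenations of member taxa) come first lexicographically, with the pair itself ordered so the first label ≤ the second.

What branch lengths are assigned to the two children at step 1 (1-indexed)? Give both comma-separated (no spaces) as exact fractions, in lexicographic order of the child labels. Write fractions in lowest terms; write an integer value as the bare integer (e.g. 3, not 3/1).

iteration 1: select K,S (d=4, Q=-177); attach at lengths (-3/2, 11/2); label the merged cluster KS
  updated: d(J,KS)=10, d(KS,M)=14, d(KS,U)=19/2, d(KS,W)=25, d(KS,Y)=26
iteration 2: select M,W (d=9, Q=-137); attach at lengths (-27/8, 99/8); label the merged cluster MW
  updated: d(J,MW)=13, d(KS,MW)=15, d(MW,U)=17, d(MW,Y)=29/2
iteration 3: select U,Y (d=3, Q=-84); attach at lengths (-17/6, 35/6); label the merged cluster UY
  updated: d(J,UY)=17/2, d(KS,UY)=65/4, d(MW,UY)=57/4
iteration 4: select J,UY (d=17/2, Q=-107/2); attach at lengths (19/8, 49/8); label the merged cluster JUY
  updated: d(JUY,KS)=71/8, d(JUY,MW)=75/8
iteration 5: select JUY,KS (d=71/8, Q=-133/4); attach at lengths (13/8, 29/4); label the merged cluster JKSUY
  updated: d(JKSUY,MW)=31/4
iteration 6: select JKSUY,MW (d=31/4); attach at lengths (31/8, 31/8); label the merged cluster JKMSUWY
final tree: (((J:19/8,(U:-17/6,Y:35/6):49/8):13/8,(K:-3/2,S:11/2):29/4):31/8,(M:-27/8,W:99/8):31/8)
total length: 329/8

-3/2,11/2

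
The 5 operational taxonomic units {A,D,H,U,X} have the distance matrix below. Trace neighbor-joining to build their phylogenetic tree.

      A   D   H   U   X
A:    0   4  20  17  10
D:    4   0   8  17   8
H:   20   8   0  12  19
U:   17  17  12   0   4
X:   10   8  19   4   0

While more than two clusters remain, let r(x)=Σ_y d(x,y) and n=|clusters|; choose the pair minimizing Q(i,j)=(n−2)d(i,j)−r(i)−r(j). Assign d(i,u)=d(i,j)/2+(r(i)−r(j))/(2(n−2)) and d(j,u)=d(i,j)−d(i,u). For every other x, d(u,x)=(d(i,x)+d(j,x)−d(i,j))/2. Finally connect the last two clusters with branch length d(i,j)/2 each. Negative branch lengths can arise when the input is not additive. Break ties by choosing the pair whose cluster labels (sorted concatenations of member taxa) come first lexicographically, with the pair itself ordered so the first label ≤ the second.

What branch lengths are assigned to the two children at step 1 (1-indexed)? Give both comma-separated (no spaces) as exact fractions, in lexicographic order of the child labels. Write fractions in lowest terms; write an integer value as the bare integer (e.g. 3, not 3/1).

7/2,1/2

iteration 1: select U,X (d=4, Q=-79); attach at lengths (7/2, 1/2); label the merged cluster UX
  updated: d(A,UX)=23/2, d(D,UX)=21/2, d(H,UX)=27/2
iteration 2: select A,D (d=4, Q=-50); attach at lengths (21/4, -5/4); label the merged cluster AD
  updated: d(AD,H)=12, d(AD,UX)=9
iteration 3: select AD,H (d=12, Q=-69/2); attach at lengths (15/4, 33/4); label the merged cluster ADH
  updated: d(ADH,UX)=21/4
iteration 4: select ADH,UX (d=21/4); attach at lengths (21/8, 21/8); label the merged cluster ADHUX
final tree: (((A:21/4,D:-5/4):15/4,H:33/4):21/8,(U:7/2,X:1/2):21/8)
total length: 101/4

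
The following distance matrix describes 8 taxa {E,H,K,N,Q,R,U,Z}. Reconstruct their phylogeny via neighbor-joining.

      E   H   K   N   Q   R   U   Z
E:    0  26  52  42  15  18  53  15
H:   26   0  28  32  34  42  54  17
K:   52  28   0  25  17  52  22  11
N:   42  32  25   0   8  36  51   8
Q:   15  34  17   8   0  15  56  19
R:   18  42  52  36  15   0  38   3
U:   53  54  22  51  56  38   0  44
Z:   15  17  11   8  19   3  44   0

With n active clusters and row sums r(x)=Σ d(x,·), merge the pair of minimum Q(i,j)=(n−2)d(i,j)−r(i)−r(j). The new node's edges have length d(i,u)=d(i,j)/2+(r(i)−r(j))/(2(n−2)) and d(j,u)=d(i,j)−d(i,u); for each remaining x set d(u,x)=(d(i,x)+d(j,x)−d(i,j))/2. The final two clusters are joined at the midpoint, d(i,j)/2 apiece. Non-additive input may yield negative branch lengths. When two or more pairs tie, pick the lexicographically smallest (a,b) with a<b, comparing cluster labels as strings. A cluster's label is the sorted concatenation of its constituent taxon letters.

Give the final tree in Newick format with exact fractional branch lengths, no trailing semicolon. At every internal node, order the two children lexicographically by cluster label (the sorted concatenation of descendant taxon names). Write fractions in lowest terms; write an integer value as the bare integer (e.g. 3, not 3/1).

(((((E:157/16,R:131/16):33/8,Z:-33/8):127/32,(N:153/20,Q:7/20):249/32):91/32,H:521/32):439/64,(K:7/4,U:81/4):439/64)

1. join K+U (d=22, Q=-393) ⇒ KU; edges |K|=7/4, |U|=81/4
  updated: d(E,KU)=83/2, d(H,KU)=30, d(KU,N)=27, d(KU,Q)=51/2, d(KU,R)=34, d(KU,Z)=33/2
2. join N+Q (d=8, Q=-459/2) ⇒ NQ; edges |N|=153/20, |Q|=7/20
  updated: d(E,NQ)=49/2, d(H,NQ)=29, d(KU,NQ)=89/4, d(NQ,R)=43/2, d(NQ,Z)=19/2
3. join E+R (d=18, Q=-343/2) ⇒ ER; edges |E|=157/16, |R|=131/16
  updated: d(ER,H)=25, d(ER,KU)=115/4, d(ER,NQ)=14, d(ER,Z)=0
4. join ER+Z (d=0, Q=-443/4) ⇒ ERZ; edges |ER|=33/8, |Z|=-33/8
  updated: d(ERZ,H)=21, d(ERZ,KU)=181/8, d(ERZ,NQ)=47/4
5. join ERZ+NQ (d=47/4, Q=-759/8) ⇒ ENQRZ; edges |ERZ|=127/32, |NQ|=249/32
  updated: d(ENQRZ,H)=153/8, d(ENQRZ,KU)=265/16
6. join ENQRZ+H (d=153/8, Q=-1051/16) ⇒ EHNQRZ; edges |ENQRZ|=91/32, |H|=521/32
  updated: d(EHNQRZ,KU)=439/32
7. join EHNQRZ+KU (d=439/32) ⇒ EHKNQRUZ; edges |EHNQRZ|=439/64, |KU|=439/64
final tree: (((((E:157/16,R:131/16):33/8,Z:-33/8):127/32,(N:153/20,Q:7/20):249/32):91/32,H:521/32):439/64,(K:7/4,U:81/4):439/64)
total length: 2963/32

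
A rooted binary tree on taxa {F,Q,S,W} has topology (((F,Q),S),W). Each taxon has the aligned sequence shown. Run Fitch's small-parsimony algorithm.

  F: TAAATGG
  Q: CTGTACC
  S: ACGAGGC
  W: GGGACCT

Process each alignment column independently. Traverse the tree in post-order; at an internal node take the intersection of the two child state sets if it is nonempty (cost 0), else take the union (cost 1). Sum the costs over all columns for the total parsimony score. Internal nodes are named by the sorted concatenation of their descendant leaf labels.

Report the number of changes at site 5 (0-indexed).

2

FQ@0: {T} ∪ {C} = {C,T} (union, +1)
FQS@0: {C,T} ∪ {A} = {A,C,T} (union, +1)
FQSW@0: {A,C,T} ∪ {G} = {A,C,G,T} (union, +1)
FQ@1: {A} ∪ {T} = {A,T} (union, +1)
FQS@1: {A,T} ∪ {C} = {A,C,T} (union, +1)
FQSW@1: {A,C,T} ∪ {G} = {A,C,G,T} (union, +1)
FQ@2: {A} ∪ {G} = {A,G} (union, +1)
FQS@2: {A,G} ∩ {G} = {G} (intersection, +0)
FQSW@2: {G} ∩ {G} = {G} (intersection, +0)
FQ@3: {A} ∪ {T} = {A,T} (union, +1)
FQS@3: {A,T} ∩ {A} = {A} (intersection, +0)
FQSW@3: {A} ∩ {A} = {A} (intersection, +0)
FQ@4: {T} ∪ {A} = {A,T} (union, +1)
FQS@4: {A,T} ∪ {G} = {A,G,T} (union, +1)
FQSW@4: {A,G,T} ∪ {C} = {A,C,G,T} (union, +1)
FQ@5: {G} ∪ {C} = {C,G} (union, +1)
FQS@5: {C,G} ∩ {G} = {G} (intersection, +0)
FQSW@5: {G} ∪ {C} = {C,G} (union, +1)
FQ@6: {G} ∪ {C} = {C,G} (union, +1)
FQS@6: {C,G} ∩ {C} = {C} (intersection, +0)
FQSW@6: {C} ∪ {T} = {C,T} (union, +1)
per-site changes: [3, 3, 1, 1, 3, 2, 2]; total = 15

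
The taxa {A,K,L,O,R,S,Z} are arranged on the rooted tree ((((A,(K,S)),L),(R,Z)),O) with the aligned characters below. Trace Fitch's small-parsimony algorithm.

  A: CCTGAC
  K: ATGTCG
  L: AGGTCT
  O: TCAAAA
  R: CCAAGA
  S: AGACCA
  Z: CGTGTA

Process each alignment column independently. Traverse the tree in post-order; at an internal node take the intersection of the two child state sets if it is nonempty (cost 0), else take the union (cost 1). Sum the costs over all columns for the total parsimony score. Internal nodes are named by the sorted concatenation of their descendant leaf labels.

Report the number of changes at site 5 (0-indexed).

KS@0: {A} ∩ {A} = {A} (intersection, +0)
AKS@0: {C} ∪ {A} = {A,C} (union, +1)
AKLS@0: {A,C} ∩ {A} = {A} (intersection, +0)
RZ@0: {C} ∩ {C} = {C} (intersection, +0)
AKLRSZ@0: {A} ∪ {C} = {A,C} (union, +1)
AKLORSZ@0: {A,C} ∪ {T} = {A,C,T} (union, +1)
KS@1: {T} ∪ {G} = {G,T} (union, +1)
AKS@1: {C} ∪ {G,T} = {C,G,T} (union, +1)
AKLS@1: {C,G,T} ∩ {G} = {G} (intersection, +0)
RZ@1: {C} ∪ {G} = {C,G} (union, +1)
AKLRSZ@1: {G} ∩ {C,G} = {G} (intersection, +0)
AKLORSZ@1: {G} ∪ {C} = {C,G} (union, +1)
KS@2: {G} ∪ {A} = {A,G} (union, +1)
AKS@2: {T} ∪ {A,G} = {A,G,T} (union, +1)
AKLS@2: {A,G,T} ∩ {G} = {G} (intersection, +0)
RZ@2: {A} ∪ {T} = {A,T} (union, +1)
AKLRSZ@2: {G} ∪ {A,T} = {A,G,T} (union, +1)
AKLORSZ@2: {A,G,T} ∩ {A} = {A} (intersection, +0)
KS@3: {T} ∪ {C} = {C,T} (union, +1)
AKS@3: {G} ∪ {C,T} = {C,G,T} (union, +1)
AKLS@3: {C,G,T} ∩ {T} = {T} (intersection, +0)
RZ@3: {A} ∪ {G} = {A,G} (union, +1)
AKLRSZ@3: {T} ∪ {A,G} = {A,G,T} (union, +1)
AKLORSZ@3: {A,G,T} ∩ {A} = {A} (intersection, +0)
KS@4: {C} ∩ {C} = {C} (intersection, +0)
AKS@4: {A} ∪ {C} = {A,C} (union, +1)
AKLS@4: {A,C} ∩ {C} = {C} (intersection, +0)
RZ@4: {G} ∪ {T} = {G,T} (union, +1)
AKLRSZ@4: {C} ∪ {G,T} = {C,G,T} (union, +1)
AKLORSZ@4: {C,G,T} ∪ {A} = {A,C,G,T} (union, +1)
KS@5: {G} ∪ {A} = {A,G} (union, +1)
AKS@5: {C} ∪ {A,G} = {A,C,G} (union, +1)
AKLS@5: {A,C,G} ∪ {T} = {A,C,G,T} (union, +1)
RZ@5: {A} ∩ {A} = {A} (intersection, +0)
AKLRSZ@5: {A,C,G,T} ∩ {A} = {A} (intersection, +0)
AKLORSZ@5: {A} ∩ {A} = {A} (intersection, +0)
per-site changes: [3, 4, 4, 4, 4, 3]; total = 22

3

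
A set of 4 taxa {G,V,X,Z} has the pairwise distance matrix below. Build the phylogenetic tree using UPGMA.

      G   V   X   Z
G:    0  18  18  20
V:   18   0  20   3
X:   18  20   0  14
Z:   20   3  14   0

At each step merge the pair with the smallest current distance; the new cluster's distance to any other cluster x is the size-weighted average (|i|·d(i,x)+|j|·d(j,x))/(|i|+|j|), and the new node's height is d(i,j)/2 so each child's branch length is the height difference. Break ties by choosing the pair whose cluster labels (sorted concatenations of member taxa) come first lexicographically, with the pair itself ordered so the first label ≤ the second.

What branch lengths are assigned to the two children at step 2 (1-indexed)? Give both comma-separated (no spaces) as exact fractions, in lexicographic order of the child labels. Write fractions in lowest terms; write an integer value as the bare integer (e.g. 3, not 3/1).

7,17/2

iteration 1: select V,Z (d=3); attach at lengths (3/2, 3/2); label the merged cluster VZ
  updated: d(G,VZ)=19, d(VZ,X)=17
iteration 2: select VZ,X (d=17); attach at lengths (7, 17/2); label the merged cluster VXZ
  updated: d(G,VXZ)=56/3
iteration 3: select G,VXZ (d=56/3); attach at lengths (28/3, 5/6); label the merged cluster GVXZ
final tree: (G:28/3,((V:3/2,Z:3/2):7,X:17/2):5/6)
total length: 86/3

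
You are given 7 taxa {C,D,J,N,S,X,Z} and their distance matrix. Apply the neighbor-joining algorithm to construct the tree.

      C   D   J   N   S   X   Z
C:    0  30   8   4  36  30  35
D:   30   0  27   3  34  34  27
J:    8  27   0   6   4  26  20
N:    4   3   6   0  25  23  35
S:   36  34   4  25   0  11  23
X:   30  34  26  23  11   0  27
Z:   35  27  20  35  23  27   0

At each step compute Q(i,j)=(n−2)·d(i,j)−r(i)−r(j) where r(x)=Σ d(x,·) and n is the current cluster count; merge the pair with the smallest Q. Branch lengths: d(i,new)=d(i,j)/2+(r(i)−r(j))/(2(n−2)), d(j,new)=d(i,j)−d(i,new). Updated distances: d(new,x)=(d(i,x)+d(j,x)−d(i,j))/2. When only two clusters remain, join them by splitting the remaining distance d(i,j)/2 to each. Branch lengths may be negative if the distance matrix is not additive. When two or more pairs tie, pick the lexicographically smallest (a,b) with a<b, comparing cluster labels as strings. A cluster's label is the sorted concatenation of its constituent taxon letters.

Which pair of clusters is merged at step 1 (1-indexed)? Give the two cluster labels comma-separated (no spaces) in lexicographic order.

D,N

1. join D+N (d=3, Q=-236) ⇒ DN; edges |D|=37/5, |N|=-22/5
  updated: d(C,DN)=31/2, d(DN,J)=15, d(DN,S)=28, d(DN,X)=27, d(DN,Z)=59/2
2. join S+X (d=11, Q=-179) ⇒ SX; edges |S|=25/8, |X|=63/8
  updated: d(C,SX)=55/2, d(DN,SX)=22, d(J,SX)=19/2, d(SX,Z)=39/2
3. join SX+Z (d=39/2, Q=-124) ⇒ SXZ; edges |SX|=11/2, |Z|=14
  updated: d(C,SXZ)=43/2, d(DN,SXZ)=16, d(J,SXZ)=5
4. join C+DN (d=31/2, Q=-121/2) ⇒ CDN; edges |C|=59/8, |DN|=65/8
  updated: d(CDN,J)=15/4, d(CDN,SXZ)=11
5. join CDN+J (d=15/4, Q=-79/4) ⇒ CDJN; edges |CDN|=39/8, |J|=-9/8
  updated: d(CDJN,SXZ)=49/8
6. join CDJN+SXZ (d=49/8) ⇒ CDJNSXZ; edges |CDJN|=49/16, |SXZ|=49/16
final tree: (((C:59/8,(D:37/5,N:-22/5):65/8):39/8,J:-9/8):49/16,((S:25/8,X:63/8):11/2,Z:14):49/16)
total length: 471/8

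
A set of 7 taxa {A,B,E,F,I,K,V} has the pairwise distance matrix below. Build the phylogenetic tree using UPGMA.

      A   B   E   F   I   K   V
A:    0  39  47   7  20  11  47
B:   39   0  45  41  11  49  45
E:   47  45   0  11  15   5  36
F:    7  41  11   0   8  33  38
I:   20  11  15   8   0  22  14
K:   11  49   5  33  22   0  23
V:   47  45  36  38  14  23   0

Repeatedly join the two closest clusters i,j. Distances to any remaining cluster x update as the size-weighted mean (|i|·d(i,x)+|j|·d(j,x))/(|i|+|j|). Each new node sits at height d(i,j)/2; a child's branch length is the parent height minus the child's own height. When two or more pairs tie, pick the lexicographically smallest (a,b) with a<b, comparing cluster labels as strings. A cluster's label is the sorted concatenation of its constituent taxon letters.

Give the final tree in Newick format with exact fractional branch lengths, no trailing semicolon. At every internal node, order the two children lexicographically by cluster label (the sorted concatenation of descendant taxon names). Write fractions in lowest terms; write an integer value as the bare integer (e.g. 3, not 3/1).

1. join E+K (d=5) ⇒ EK; edges |E|=5/2, |K|=5/2
  updated: d(A,EK)=29, d(B,EK)=47, d(EK,F)=22, d(EK,I)=37/2, d(EK,V)=59/2
2. join A+F (d=7) ⇒ AF; edges |A|=7/2, |F|=7/2
  updated: d(AF,B)=40, d(AF,EK)=51/2, d(AF,I)=14, d(AF,V)=85/2
3. join B+I (d=11) ⇒ BI; edges |B|=11/2, |I|=11/2
  updated: d(AF,BI)=27, d(BI,EK)=131/4, d(BI,V)=59/2
4. join AF+EK (d=51/2) ⇒ AEFK; edges |AF|=37/4, |EK|=41/4
  updated: d(AEFK,BI)=239/8, d(AEFK,V)=36
5. join BI+V (d=59/2) ⇒ BIV; edges |BI|=37/4, |V|=59/4
  updated: d(AEFK,BIV)=383/12
6. join AEFK+BIV (d=383/12) ⇒ ABEFIKV; edges |AEFK|=77/24, |BIV|=29/24
final tree: (((A:7/2,F:7/2):37/4,(E:5/2,K:5/2):41/4):77/24,((B:11/2,I:11/2):37/4,V:59/4):29/24)
total length: 851/12

(((A:7/2,F:7/2):37/4,(E:5/2,K:5/2):41/4):77/24,((B:11/2,I:11/2):37/4,V:59/4):29/24)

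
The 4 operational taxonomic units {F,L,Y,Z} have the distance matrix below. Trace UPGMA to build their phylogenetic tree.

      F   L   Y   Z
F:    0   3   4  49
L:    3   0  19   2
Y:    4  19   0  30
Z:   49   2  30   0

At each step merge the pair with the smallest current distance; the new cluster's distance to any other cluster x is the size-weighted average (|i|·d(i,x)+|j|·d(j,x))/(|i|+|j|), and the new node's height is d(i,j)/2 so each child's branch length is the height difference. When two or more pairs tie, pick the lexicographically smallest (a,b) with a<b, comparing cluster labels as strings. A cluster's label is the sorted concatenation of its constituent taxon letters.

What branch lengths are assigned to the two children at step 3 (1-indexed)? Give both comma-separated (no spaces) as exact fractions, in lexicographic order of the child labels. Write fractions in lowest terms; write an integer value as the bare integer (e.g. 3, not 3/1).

85/8,93/8

1. join L+Z (d=2) ⇒ LZ; edges |L|=1, |Z|=1
  updated: d(F,LZ)=26, d(LZ,Y)=49/2
2. join F+Y (d=4) ⇒ FY; edges |F|=2, |Y|=2
  updated: d(FY,LZ)=101/4
3. join FY+LZ (d=101/4) ⇒ FLYZ; edges |FY|=85/8, |LZ|=93/8
final tree: ((F:2,Y:2):85/8,(L:1,Z:1):93/8)
total length: 113/4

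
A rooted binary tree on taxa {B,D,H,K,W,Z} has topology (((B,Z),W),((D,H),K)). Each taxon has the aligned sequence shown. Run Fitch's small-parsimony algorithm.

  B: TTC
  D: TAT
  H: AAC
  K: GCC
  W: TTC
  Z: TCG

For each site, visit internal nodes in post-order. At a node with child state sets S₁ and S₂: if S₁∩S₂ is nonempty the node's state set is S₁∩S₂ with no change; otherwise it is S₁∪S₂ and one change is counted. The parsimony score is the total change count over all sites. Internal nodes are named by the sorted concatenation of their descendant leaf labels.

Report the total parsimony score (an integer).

7

[col 0] BZ: children B:{T}, Z:{T} ∩→ {T}; cost 0
[col 0] BWZ: children BZ:{T}, W:{T} ∩→ {T}; cost 0
[col 0] DH: children D:{T}, H:{A} ∪→ {A,T}; cost 1
[col 0] DHK: children DH:{A,T}, K:{G} ∪→ {A,G,T}; cost 1
[col 0] BDHKWZ: children BWZ:{T}, DHK:{A,G,T} ∩→ {T}; cost 0
[col 1] BZ: children B:{T}, Z:{C} ∪→ {C,T}; cost 1
[col 1] BWZ: children BZ:{C,T}, W:{T} ∩→ {T}; cost 0
[col 1] DH: children D:{A}, H:{A} ∩→ {A}; cost 0
[col 1] DHK: children DH:{A}, K:{C} ∪→ {A,C}; cost 1
[col 1] BDHKWZ: children BWZ:{T}, DHK:{A,C} ∪→ {A,C,T}; cost 1
[col 2] BZ: children B:{C}, Z:{G} ∪→ {C,G}; cost 1
[col 2] BWZ: children BZ:{C,G}, W:{C} ∩→ {C}; cost 0
[col 2] DH: children D:{T}, H:{C} ∪→ {C,T}; cost 1
[col 2] DHK: children DH:{C,T}, K:{C} ∩→ {C}; cost 0
[col 2] BDHKWZ: children BWZ:{C}, DHK:{C} ∩→ {C}; cost 0
per-site changes: [2, 3, 2]; total = 7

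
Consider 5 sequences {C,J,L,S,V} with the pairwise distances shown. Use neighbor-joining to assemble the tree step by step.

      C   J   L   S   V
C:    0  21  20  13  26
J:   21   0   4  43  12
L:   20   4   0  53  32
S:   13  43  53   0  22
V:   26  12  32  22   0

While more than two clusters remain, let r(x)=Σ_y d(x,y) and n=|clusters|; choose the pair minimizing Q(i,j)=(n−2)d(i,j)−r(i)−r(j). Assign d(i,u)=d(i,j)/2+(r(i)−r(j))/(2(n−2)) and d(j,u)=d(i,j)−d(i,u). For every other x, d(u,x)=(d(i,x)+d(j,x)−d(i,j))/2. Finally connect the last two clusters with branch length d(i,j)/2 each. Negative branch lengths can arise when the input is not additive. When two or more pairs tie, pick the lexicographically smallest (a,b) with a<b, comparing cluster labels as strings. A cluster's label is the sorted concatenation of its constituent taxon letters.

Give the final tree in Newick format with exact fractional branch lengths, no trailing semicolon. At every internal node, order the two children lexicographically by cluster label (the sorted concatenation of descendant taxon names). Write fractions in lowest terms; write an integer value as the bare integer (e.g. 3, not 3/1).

(((C:5/8,S:99/8):93/8,(J:-17/6,L:41/6):113/8):47/16,V:47/16)

iteration 1: select J,L (d=4, Q=-177); attach at lengths (-17/6, 41/6); label the merged cluster JL
  updated: d(C,JL)=37/2, d(JL,S)=46, d(JL,V)=20
iteration 2: select C,S (d=13, Q=-225/2); attach at lengths (5/8, 99/8); label the merged cluster CS
  updated: d(CS,JL)=103/4, d(CS,V)=35/2
iteration 3: select CS,JL (d=103/4, Q=-253/4); attach at lengths (93/8, 113/8); label the merged cluster CJLS
  updated: d(CJLS,V)=47/8
iteration 4: select CJLS,V (d=47/8); attach at lengths (47/16, 47/16); label the merged cluster CJLSV
final tree: (((C:5/8,S:99/8):93/8,(J:-17/6,L:41/6):113/8):47/16,V:47/16)
total length: 389/8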